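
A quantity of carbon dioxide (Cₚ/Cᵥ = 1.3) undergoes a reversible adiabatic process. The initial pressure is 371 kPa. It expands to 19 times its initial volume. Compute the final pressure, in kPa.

P₂ ≈ 8.07 kPa

Since PV^γ is constant along a reversible adiabat, P₂ = P₁ (V₁/V₂)^γ.
P₂ = 371 × (1/19)^(1.3) = 8.072 kPa.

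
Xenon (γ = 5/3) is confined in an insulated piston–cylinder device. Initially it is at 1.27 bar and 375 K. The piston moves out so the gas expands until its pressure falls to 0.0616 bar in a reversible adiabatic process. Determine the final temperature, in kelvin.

Adiabatic: T₂/T₁ = (P₂/P₁)^((γ−1)/γ).
T₂ = 375 × (0.0616/1.27)^(2/5) = 111.8 K.

T₂ ≈ 112 K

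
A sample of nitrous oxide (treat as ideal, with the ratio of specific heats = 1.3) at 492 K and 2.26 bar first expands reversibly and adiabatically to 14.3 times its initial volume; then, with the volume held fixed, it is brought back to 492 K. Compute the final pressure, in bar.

P₃ ≈ 0.158 bar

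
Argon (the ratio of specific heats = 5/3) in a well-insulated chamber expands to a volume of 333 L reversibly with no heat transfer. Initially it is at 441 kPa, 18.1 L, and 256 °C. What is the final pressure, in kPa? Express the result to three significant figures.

Adiabatic: P₁V₁^γ = P₂V₂^γ ⇒ P₂ = P₁ (V₁/V₂)^γ.
P₂ = 441 × (18.1/333)^(5/3) = 3.44 kPa.

P₂ ≈ 3.44 kPa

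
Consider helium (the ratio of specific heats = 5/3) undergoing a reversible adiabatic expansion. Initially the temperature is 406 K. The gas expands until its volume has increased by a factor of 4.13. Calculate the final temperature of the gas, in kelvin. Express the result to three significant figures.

T₂ ≈ 158 K

For a reversible adiabat TV^(γ−1) is constant, so T₂ = T₁ (V₁/V₂)^(γ−1).
T₂ = 406 × (1/4.13)^(2/3) = 157.7 K.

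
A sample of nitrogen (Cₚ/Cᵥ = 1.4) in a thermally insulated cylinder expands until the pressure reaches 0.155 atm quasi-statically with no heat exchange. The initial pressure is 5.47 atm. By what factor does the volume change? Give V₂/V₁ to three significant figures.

From PV^γ = const, V₂/V₁ = (P₁/P₂)^(1/γ).
V₂/V₁ = (5.47/0.155)^(0.714) = 12.75.

V₂/V₁ ≈ 12.7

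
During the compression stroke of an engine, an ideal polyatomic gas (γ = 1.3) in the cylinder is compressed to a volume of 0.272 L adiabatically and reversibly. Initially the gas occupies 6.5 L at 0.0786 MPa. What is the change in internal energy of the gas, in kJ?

ΔU ≈ 2.71 kJ

P₂ = P₁(V₁/V₂)^γ = 0.0786×(6.5/0.272)^(1.3) = 4.867 MPa.
For a reversible adiabat, W_by_gas = (P₁V₁ − P₂V₂)/(γ−1).
W_by = (78600×0.0065 − 4.867×10^6×0.000272) / (0.3) = -2710 J.
Q = 0 ⇒ ΔU = −W_by = 2710 J.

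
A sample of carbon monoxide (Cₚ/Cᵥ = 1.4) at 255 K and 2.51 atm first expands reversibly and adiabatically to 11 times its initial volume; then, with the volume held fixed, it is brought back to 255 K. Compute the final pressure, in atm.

P₃ ≈ 0.228 atm

Adiabatic step (PV^γ = const): P₂ = 2.51×(1/11)^(1.4) = 0.08744 atm; T₂ = 255×(1/11)^(0.4) = 97.72 K.
Isochoric: P₃ = P₂(T₃/T₂) = 0.08744 × (255/97.72) = 0.2282 atm.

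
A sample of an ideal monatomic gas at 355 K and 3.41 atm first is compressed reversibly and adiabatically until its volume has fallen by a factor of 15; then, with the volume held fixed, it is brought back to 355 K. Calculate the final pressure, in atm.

For a monatomic ideal gas γ = 5/3.
Adiabatic step (PV^γ = const): P₂ = 3.41×15^(5/3) = 311.1 atm; T₂ = 355×15^(2/3) = 2159 K.
Isochoric: P₃ = P₂(T₃/T₂) = 311.1 × (355/2159) = 51.15 atm.

P₃ ≈ 51.2 atm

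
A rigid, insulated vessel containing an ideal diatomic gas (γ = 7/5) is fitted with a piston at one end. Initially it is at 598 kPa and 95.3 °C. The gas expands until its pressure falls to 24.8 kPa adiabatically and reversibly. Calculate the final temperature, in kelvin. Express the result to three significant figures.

T₂ ≈ 148 K

Adiabatic: T₂/T₁ = (P₂/P₁)^((γ−1)/γ).
T₁ = 95.3 °C = 368.4 K.
T₂ = 368.4 × (24.8/598)^(2/7) = 148.4 K.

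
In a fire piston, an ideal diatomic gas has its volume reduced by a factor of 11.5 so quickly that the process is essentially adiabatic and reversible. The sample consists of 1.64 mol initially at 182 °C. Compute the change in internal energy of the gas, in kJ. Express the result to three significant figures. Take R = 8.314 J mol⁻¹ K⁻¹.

ΔU ≈ 25.7 kJ

Adiabatic: T₁V₁^(γ−1) = T₂V₂^(γ−1) ⇒ T₂ = T₁ (V₁/V₂)^(γ−1).
γ = 7/5 for a diatomic ideal gas, so γ−1 = 2/5.
T₁ = 182 °C = 455.1 K.
T₂ = 455.1 × 11.5^(2/5) = 1209 K.
Q = 0, so ΔU = W_on_gas = nCᵥΔT with Cᵥ = R/(γ−1) = 20.79 J/(mol·K).
ΔU = 1.64 × 20.79 × (1209 − 455.1) = 25700 J.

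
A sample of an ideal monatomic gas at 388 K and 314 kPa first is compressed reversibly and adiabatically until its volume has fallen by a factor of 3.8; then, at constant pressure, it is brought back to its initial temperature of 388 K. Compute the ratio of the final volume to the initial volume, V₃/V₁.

V₃/V₁ ≈ 0.108

For a monatomic ideal gas γ = 5/3.
Adiabatic step: V₂/V₁ = 0.2632; T₂ = T₁·3.8^(2/3) = 944.8 K.
Isobaric step: V₃/V₂ = T₃/T₂ = 388/944.8.
V₃/V₁ = (V₂/V₁)(V₃/V₂) = 0.2632 × (388/944.8) = 0.1081.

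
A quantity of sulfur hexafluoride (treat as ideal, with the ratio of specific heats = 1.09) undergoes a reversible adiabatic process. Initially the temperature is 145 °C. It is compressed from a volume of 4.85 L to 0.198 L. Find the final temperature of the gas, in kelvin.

T₂ ≈ 558 K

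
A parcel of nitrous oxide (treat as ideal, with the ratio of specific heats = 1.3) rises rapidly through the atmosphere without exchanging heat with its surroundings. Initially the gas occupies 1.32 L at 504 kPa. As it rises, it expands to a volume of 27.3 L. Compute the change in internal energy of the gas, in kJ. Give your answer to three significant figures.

ΔU ≈ -1.32 kJ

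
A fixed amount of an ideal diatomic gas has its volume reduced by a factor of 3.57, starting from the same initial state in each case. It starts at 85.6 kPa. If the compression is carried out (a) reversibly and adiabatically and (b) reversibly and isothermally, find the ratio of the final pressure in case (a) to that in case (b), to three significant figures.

For a diatomic ideal gas γ = 7/5.
Isothermal: P_b = P₁(V₁/V₂) = 85.6×3.57.
Adiabatic: P_a = P₁(V₁/V₂)^γ = 85.6×3.57^(7/5).
P_a/P_b = (V₁/V₂)^(γ−1) = 3.57^(2/5) = 1.664.

P_adiabatic / P_isothermal ≈ 1.66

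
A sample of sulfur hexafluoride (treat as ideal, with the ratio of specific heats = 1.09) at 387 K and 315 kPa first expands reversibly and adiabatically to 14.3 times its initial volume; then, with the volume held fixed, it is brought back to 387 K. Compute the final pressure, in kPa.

P₃ ≈ 22.0 kPa

Adiabatic step (PV^γ = const): P₂ = 315×(1/14.3)^(1.09) = 17.34 kPa; T₂ = 387×(1/14.3)^(0.09) = 304.6 K.
Isochoric: P₃ = P₂(T₃/T₂) = 17.34 × (387/304.6) = 22.03 kPa.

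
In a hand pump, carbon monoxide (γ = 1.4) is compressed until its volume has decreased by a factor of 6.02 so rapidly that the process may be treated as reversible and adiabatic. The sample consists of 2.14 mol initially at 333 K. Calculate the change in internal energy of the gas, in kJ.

For a reversible adiabat TV^(γ−1) is constant, so T₂ = T₁ (V₁/V₂)^(γ−1).
T₂ = 333 × 6.02^(0.4) = 682.8 K.
Q = 0, so ΔU = W_on_gas = nCᵥΔT with Cᵥ = R/(γ−1) = 20.79 J/(mol·K).
ΔU = 2.14 × 20.79 × (682.8 − 333) = 15560 J.

ΔU ≈ 15.6 kJ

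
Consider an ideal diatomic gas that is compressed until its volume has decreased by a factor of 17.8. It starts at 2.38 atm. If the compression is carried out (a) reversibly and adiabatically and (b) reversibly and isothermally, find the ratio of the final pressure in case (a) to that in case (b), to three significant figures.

P_adiabatic / P_isothermal ≈ 3.16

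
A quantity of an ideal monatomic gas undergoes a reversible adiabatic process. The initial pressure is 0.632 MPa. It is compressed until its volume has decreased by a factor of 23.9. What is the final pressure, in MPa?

Since PV^γ is constant along a reversible adiabat, P₂ = P₁ (V₁/V₂)^γ.
For a monatomic ideal gas γ = 5/3.
P₂ = 0.632 × 23.9^(5/3) = 125.3 MPa.

P₂ ≈ 125 MPa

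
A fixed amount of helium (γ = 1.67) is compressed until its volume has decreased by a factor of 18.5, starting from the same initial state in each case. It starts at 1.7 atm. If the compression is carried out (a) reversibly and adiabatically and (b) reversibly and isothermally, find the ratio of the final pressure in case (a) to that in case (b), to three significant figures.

Isothermal: P_b = P₁(V₁/V₂) = 1.7×18.5.
Adiabatic: P_a = P₁(V₁/V₂)^γ = 1.7×18.5^(1.67).
P_a/P_b = (V₁/V₂)^(γ−1) = 18.5^(0.67) = 7.063.

P_adiabatic / P_isothermal ≈ 7.06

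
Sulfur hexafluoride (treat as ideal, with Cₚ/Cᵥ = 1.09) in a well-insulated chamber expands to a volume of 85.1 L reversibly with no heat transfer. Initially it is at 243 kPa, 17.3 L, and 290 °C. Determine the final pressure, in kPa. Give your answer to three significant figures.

P₂ ≈ 42.8 kPa

Adiabatic: P₁V₁^γ = P₂V₂^γ ⇒ P₂ = P₁ (V₁/V₂)^γ.
P₂ = 243 × (17.3/85.1)^(1.09) = 42.8 kPa.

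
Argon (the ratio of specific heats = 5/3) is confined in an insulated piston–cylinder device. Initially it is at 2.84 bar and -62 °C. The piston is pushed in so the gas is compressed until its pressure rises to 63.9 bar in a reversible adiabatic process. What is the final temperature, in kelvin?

T₂ ≈ 734 K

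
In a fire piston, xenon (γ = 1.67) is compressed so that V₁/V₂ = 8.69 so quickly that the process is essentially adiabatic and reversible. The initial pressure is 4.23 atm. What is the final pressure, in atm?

Since PV^γ is constant along a reversible adiabat, P₂ = P₁ (V₁/V₂)^γ.
P₂ = 4.23 × 8.69^(1.67) = 156.5 atm.

P₂ ≈ 156 atm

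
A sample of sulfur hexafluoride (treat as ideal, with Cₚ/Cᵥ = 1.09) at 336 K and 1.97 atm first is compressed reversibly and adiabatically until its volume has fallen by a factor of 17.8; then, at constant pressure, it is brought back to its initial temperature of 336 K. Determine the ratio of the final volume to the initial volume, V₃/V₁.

V₃/V₁ ≈ 0.0434

Adiabatic step: V₂/V₁ = 0.05618; T₂ = T₁·17.8^(0.09) = 435.4 K.
Isobaric step: V₃/V₂ = T₃/T₂ = 336/435.4.
V₃/V₁ = (V₂/V₁)(V₃/V₂) = 0.05618 × (336/435.4) = 0.04336.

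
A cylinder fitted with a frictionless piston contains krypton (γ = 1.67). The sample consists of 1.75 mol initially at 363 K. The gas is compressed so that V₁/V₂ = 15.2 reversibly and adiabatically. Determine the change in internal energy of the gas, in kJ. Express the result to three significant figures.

For a reversible adiabat TV^(γ−1) is constant, so T₂ = T₁ (V₁/V₂)^(γ−1).
T₂ = 363 × 15.2^(0.67) = 2248 K.
Q = 0, so ΔU = W_on_gas = nCᵥΔT with Cᵥ = R/(γ−1) = 12.41 J/(mol·K).
ΔU = 1.75 × 12.41 × (2248 − 363) = 40930 J.

ΔU ≈ 40.9 kJ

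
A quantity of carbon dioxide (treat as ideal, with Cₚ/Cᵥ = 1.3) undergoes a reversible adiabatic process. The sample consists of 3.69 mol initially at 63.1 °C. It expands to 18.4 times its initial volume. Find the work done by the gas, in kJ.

For a reversible adiabat TV^(γ−1) is constant, so T₂ = T₁ (V₁/V₂)^(γ−1).
T₁ = 63.1 °C = 336.2 K.
T₂ = 336.2 × (1/18.4)^(0.3) = 140.4 K.
Q = 0, so ΔU = W_on_gas = nCᵥΔT with Cᵥ = R/(γ−1) = 27.71 J/(mol·K).
ΔU = 3.69 × 27.71 × (140.4 − 336.2) = -20030 J.
Work done by the gas = −ΔU = 20030 J.

W ≈ 20.0 kJ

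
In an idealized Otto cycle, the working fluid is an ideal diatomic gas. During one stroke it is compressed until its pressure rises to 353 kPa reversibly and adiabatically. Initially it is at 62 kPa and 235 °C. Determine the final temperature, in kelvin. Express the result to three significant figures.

T₂ ≈ 835 K

Along an adiabat T P^((1−γ)/γ) is constant, so T₂ = T₁ (P₂/P₁)^((γ−1)/γ).
For a diatomic ideal gas γ = 7/5, so (γ−1)/γ = 2/7.
T₁ = 235 °C = 508.1 K.
T₂ = 508.1 × (353/62)^(2/7) = 835.2 K.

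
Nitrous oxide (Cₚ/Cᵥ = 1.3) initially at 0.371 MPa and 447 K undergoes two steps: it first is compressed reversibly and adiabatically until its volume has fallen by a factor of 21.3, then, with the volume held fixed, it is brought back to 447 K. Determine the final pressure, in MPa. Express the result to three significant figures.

Adiabatic step (PV^γ = const): P₂ = 0.371×21.3^(1.3) = 19.78 MPa; T₂ = 447×21.3^(0.3) = 1119 K.
Isochoric: P₃ = P₂(T₃/T₂) = 19.78 × (447/1119) = 7.902 MPa.

P₃ ≈ 7.90 MPa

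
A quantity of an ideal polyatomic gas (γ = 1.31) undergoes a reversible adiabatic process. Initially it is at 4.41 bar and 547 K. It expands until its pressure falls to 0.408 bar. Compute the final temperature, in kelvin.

Adiabatic: T₂/T₁ = (P₂/P₁)^((γ−1)/γ).
T₂ = 547 × (0.408/4.41)^(0.237) = 311.4 K.

T₂ ≈ 311 K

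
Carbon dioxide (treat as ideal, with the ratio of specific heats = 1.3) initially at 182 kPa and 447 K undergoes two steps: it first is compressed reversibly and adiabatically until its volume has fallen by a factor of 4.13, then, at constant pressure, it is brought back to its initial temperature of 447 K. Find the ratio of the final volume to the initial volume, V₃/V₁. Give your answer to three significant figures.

Adiabatic step: V₂/V₁ = 0.2421; T₂ = T₁·4.13^(0.3) = 684.1 K.
Isobaric step: V₃/V₂ = T₃/T₂ = 447/684.1.
V₃/V₁ = (V₂/V₁)(V₃/V₂) = 0.2421 × (447/684.1) = 0.1582.

V₃/V₁ ≈ 0.158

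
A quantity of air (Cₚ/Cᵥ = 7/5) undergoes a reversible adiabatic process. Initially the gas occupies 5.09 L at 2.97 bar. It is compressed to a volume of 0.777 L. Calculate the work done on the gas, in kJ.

W ≈ 4.24 kJ

P₂ = P₁(V₁/V₂)^γ = 2.97×(5.09/0.777)^(7/5) = 41.26 bar.
For a reversible adiabat, W_by_gas = (P₁V₁ − P₂V₂)/(γ−1).
W_by = (297000×0.00509 − 4.126×10^6×0.000777) / (2/5) = -4236 J.
W_on_gas = −W_by = 4236 J.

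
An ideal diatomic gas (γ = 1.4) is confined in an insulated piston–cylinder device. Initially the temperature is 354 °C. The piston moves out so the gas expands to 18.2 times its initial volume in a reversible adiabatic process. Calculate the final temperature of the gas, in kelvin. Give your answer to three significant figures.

For a reversible adiabat TV^(γ−1) is constant, so T₂ = T₁ (V₁/V₂)^(γ−1).
T₁ = 354 °C = 627.1 K.
T₂ = 627.1 × (1/18.2)^(0.4) = 196.5 K.

T₂ ≈ 196 K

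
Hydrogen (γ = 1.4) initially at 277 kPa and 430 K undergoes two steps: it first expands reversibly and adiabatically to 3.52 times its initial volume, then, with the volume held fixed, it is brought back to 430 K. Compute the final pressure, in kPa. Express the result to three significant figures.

Adiabatic step (PV^γ = const): P₂ = 277×(1/3.52)^(1.4) = 47.57 kPa; T₂ = 430×(1/3.52)^(0.4) = 259.9 K.
Isochoric: P₃ = P₂(T₃/T₂) = 47.57 × (430/259.9) = 78.69 kPa.

P₃ ≈ 78.7 kPa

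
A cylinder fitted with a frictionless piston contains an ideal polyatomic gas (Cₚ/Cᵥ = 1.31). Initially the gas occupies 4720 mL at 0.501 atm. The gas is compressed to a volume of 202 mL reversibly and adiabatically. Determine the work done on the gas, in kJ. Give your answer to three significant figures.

P₂ = P₁(V₁/V₂)^γ = 0.501×(4720/202)^(1.31) = 31.1 atm.
For a reversible adiabat, W_by_gas = (P₁V₁ − P₂V₂)/(γ−1).
W_by = (50760×0.00472 − 3.151×10^6×0.000202) / (0.31) = -1280 J.
W_on_gas = −W_by = 1280 J.

W ≈ 1.28 kJ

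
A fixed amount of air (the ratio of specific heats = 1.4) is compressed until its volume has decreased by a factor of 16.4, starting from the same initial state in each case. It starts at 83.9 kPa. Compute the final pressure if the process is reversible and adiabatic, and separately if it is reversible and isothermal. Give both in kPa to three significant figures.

adiabatic: 4210 kPa; isothermal: 1380 kPa

Isothermal: P₂ = P₁(V₁/V₂) = 83.9×16.4 = 1376 kPa.
Adiabatic: P₂ = P₁(V₁/V₂)^γ = 83.9×16.4^(1.4) = 4213 kPa.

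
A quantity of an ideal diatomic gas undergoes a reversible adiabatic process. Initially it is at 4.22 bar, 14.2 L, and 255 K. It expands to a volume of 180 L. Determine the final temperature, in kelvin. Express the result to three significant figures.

T₂ ≈ 92.3 K

For a reversible adiabat TV^(γ−1) is constant, so T₂ = T₁ (V₁/V₂)^(γ−1).
γ = 7/5 for a diatomic ideal gas.
T₂ = 255 × (14.2/180)^(2/5) = 92.33 K.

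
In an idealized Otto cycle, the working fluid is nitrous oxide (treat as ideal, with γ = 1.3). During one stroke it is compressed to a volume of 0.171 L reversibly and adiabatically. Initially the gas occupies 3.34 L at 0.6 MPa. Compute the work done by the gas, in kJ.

P₂ = P₁(V₁/V₂)^γ = 0.6×(3.34/0.171)^(1.3) = 28.58 MPa.
For a reversible adiabat, W_by_gas = (P₁V₁ − P₂V₂)/(γ−1).
W_by = (600000×0.00334 − 2.858×10^7×0.000171) / (0.3) = -9613 J.

W ≈ -9.61 kJ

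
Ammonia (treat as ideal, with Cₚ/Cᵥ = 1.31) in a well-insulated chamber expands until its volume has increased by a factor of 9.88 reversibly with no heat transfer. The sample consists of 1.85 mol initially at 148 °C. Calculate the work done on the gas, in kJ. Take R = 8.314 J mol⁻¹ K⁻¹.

W ≈ -10.6 kJ

Adiabatic: T₁V₁^(γ−1) = T₂V₂^(γ−1) ⇒ T₂ = T₁ (V₁/V₂)^(γ−1).
T₁ = 148 °C = 421.1 K.
T₂ = 421.1 × (1/9.88)^(0.31) = 207 K.
Q = 0, so ΔU = W_on_gas = nCᵥΔT with Cᵥ = R/(γ−1) = 26.82 J/(mol·K).
ΔU = 1.85 × 26.82 × (207 − 421.1) = -10620 J.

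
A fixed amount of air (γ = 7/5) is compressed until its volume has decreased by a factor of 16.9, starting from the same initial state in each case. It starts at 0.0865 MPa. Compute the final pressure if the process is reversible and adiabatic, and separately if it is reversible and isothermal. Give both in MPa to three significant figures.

adiabatic: 4.53 MPa; isothermal: 1.46 MPa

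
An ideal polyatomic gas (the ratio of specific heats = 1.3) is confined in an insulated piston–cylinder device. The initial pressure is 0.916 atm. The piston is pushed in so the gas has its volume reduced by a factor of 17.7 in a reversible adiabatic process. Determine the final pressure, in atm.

P₂ ≈ 38.4 atm

Since PV^γ is constant along a reversible adiabat, P₂ = P₁ (V₁/V₂)^γ.
P₂ = 0.916 × 17.7^(1.3) = 38.39 atm.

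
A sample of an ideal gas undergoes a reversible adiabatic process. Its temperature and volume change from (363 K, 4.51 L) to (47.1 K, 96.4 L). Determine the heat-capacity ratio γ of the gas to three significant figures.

TV^(γ−1) = const ⇒ γ − 1 = ln(T₂/T₁) / ln(V₁/V₂).
γ = 1 + ln(47.1/363) / ln(4.51/96.4) = 1.667.

γ ≈ 1.67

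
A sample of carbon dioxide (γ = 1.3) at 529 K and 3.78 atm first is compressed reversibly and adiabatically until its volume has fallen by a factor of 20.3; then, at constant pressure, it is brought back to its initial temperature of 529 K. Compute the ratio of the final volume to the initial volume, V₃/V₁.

V₃/V₁ ≈ 0.0200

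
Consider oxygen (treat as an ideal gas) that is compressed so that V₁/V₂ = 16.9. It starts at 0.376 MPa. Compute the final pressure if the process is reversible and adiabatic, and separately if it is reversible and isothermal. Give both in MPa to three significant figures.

adiabatic: 19.7 MPa; isothermal: 6.35 MPa

For a diatomic ideal gas γ = 7/5.
Isothermal: P₂ = P₁(V₁/V₂) = 0.376×16.9 = 6.354 MPa.
Adiabatic: P₂ = P₁(V₁/V₂)^γ = 0.376×16.9^(7/5) = 19.69 MPa.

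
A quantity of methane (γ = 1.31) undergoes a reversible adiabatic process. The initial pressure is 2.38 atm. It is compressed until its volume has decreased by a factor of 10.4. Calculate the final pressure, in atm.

P₂ ≈ 51.2 atm

Adiabatic: P₁V₁^γ = P₂V₂^γ ⇒ P₂ = P₁ (V₁/V₂)^γ.
P₂ = 2.38 × 10.4^(1.31) = 51.16 atm.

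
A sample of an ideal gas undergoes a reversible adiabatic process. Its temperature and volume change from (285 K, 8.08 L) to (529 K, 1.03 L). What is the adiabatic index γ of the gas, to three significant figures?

TV^(γ−1) = const ⇒ γ − 1 = ln(T₂/T₁) / ln(V₁/V₂).
γ = 1 + ln(529/285) / ln(8.08/1.03) = 1.3.

γ ≈ 1.30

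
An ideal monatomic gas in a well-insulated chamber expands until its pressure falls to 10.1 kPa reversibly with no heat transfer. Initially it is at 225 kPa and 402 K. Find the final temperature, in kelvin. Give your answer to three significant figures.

T₂ ≈ 116 K

Adiabatic: T₂/T₁ = (P₂/P₁)^((γ−1)/γ).
For a monatomic ideal gas γ = 5/3, so (γ−1)/γ = 2/5.
T₂ = 402 × (10.1/225)^(2/5) = 116.2 K.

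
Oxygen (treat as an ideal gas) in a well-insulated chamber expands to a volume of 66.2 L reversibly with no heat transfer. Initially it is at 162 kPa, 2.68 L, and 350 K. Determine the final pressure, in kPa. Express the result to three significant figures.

P₂ ≈ 1.82 kPa

Adiabatic: P₁V₁^γ = P₂V₂^γ ⇒ P₂ = P₁ (V₁/V₂)^γ.
γ = 7/5 for a diatomic ideal gas.
P₂ = 162 × (2.68/66.2)^(7/5) = 1.818 kPa.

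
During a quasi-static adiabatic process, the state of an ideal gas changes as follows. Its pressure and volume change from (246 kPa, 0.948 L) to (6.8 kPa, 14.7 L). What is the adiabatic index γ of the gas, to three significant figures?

PV^γ = const ⇒ γ = ln(P₂/P₁) / ln(V₁/V₂).
γ = ln(6.8/246) / ln(0.948/14.7) = 1.309.

γ ≈ 1.31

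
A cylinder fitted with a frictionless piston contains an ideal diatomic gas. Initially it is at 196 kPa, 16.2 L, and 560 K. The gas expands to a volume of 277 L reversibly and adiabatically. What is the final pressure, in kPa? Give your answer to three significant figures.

P₂ ≈ 3.68 kPa

Since PV^γ is constant along a reversible adiabat, P₂ = P₁ (V₁/V₂)^γ.
γ = 7/5 for a diatomic ideal gas.
P₂ = 196 × (16.2/277)^(7/5) = 3.682 kPa.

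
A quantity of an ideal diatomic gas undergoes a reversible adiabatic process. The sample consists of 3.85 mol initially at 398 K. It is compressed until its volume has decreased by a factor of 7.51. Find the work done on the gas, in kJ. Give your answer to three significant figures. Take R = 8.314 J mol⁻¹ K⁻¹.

For a reversible adiabat TV^(γ−1) is constant, so T₂ = T₁ (V₁/V₂)^(γ−1).
γ = 7/5 for a diatomic ideal gas, so γ−1 = 2/5.
T₂ = 398 × 7.51^(2/5) = 891.5 K.
Q = 0, so ΔU = W_on_gas = nCᵥΔT with Cᵥ = R/(γ−1) = 20.79 J/(mol·K).
ΔU = 3.85 × 20.79 × (891.5 − 398) = 39490 J.

W ≈ 39.5 kJ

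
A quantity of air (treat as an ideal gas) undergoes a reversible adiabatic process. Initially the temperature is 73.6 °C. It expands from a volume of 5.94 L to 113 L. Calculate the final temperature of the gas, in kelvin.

Adiabatic: T₁V₁^(γ−1) = T₂V₂^(γ−1) ⇒ T₂ = T₁ (V₁/V₂)^(γ−1).
For a diatomic ideal gas γ = 7/5, so γ−1 = 2/5.
T₁ = 73.6 °C = 346.8 K.
T₂ = 346.8 × (5.94/113)^(2/5) = 106.7 K.

T₂ ≈ 107 K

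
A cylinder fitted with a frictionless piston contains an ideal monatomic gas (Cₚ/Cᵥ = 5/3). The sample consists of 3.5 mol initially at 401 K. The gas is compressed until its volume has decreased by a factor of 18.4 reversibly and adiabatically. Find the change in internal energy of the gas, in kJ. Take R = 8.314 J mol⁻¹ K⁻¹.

ΔU ≈ 104 kJ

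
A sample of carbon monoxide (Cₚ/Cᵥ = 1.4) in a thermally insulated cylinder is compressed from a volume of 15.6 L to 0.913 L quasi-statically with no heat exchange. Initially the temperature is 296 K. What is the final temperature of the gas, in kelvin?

T₂ ≈ 921 K

For a reversible adiabat TV^(γ−1) is constant, so T₂ = T₁ (V₁/V₂)^(γ−1).
T₂ = 296 × (15.6/0.913)^(0.4) = 921.2 K.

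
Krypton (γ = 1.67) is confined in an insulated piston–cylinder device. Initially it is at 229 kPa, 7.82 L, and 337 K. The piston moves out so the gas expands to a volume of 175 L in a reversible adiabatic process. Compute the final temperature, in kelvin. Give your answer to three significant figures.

For a reversible adiabat TV^(γ−1) is constant, so T₂ = T₁ (V₁/V₂)^(γ−1).
T₂ = 337 × (7.82/175)^(0.67) = 42 K.

T₂ ≈ 42.0 K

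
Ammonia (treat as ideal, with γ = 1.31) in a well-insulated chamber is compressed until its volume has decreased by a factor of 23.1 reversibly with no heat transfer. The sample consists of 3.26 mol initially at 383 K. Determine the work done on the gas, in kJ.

For a reversible adiabat TV^(γ−1) is constant, so T₂ = T₁ (V₁/V₂)^(γ−1).
T₂ = 383 × 23.1^(0.31) = 1014 K.
Q = 0, so ΔU = W_on_gas = nCᵥΔT with Cᵥ = R/(γ−1) = 26.82 J/(mol·K).
ΔU = 3.26 × 26.82 × (1014 − 383) = 55140 J.

W ≈ 55.1 kJ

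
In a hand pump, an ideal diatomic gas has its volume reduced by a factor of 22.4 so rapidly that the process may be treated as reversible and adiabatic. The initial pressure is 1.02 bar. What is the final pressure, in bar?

P₂ ≈ 79.2 bar

Since PV^γ is constant along a reversible adiabat, P₂ = P₁ (V₁/V₂)^γ.
For a diatomic ideal gas γ = 7/5.
P₂ = 1.02 × 22.4^(7/5) = 79.24 bar.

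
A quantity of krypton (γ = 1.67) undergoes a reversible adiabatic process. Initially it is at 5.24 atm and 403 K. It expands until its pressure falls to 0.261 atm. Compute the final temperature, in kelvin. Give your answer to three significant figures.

T₂ ≈ 121 K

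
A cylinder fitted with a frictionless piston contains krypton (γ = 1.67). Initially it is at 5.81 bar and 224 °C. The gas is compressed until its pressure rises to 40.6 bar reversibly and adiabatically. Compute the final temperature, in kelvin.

Adiabatic: T₂/T₁ = (P₂/P₁)^((γ−1)/γ).
T₁ = 224 °C = 497.1 K.
T₂ = 497.1 × (40.6/5.81)^(0.401) = 1085 K.

T₂ ≈ 1080 K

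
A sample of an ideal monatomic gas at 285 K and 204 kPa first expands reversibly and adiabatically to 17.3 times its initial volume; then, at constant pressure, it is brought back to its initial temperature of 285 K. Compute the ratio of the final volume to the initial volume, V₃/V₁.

V₃/V₁ ≈ 116

For a monatomic ideal gas γ = 5/3.
Adiabatic step: V₂/V₁ = 17.3; T₂ = T₁·(1/17.3)^(2/3) = 42.61 K.
Isobaric step: V₃/V₂ = T₃/T₂ = 285/42.61.
V₃/V₁ = (V₂/V₁)(V₃/V₂) = 17.3 × (285/42.61) = 115.7.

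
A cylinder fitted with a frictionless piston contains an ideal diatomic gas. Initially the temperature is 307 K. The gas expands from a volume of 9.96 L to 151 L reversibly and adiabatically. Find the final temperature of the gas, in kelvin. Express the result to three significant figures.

For a reversible adiabat TV^(γ−1) is constant, so T₂ = T₁ (V₁/V₂)^(γ−1).
For a diatomic ideal gas γ = 7/5, so γ−1 = 2/5.
T₂ = 307 × (9.96/151)^(2/5) = 103.5 K.

T₂ ≈ 103 K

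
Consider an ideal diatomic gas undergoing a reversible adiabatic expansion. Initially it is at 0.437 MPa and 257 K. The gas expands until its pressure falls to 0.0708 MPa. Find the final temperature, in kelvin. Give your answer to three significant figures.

Adiabatic: T₂/T₁ = (P₂/P₁)^((γ−1)/γ).
For a diatomic ideal gas γ = 7/5, so (γ−1)/γ = 2/7.
T₂ = 257 × (0.0708/0.437)^(2/7) = 152.8 K.

T₂ ≈ 153 K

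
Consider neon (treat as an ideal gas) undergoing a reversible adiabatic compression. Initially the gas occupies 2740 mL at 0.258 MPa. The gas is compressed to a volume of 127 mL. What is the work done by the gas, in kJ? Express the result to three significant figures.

γ = 5/3 for a monatomic ideal gas.
P₂ = P₁(V₁/V₂)^γ = 0.258×(2740/127)^(5/3) = 43.14 MPa.
For a reversible adiabat, W_by_gas = (P₁V₁ − P₂V₂)/(γ−1).
W_by = (258000×0.00274 − 4.314×10^7×0.000127) / (2/3) = -7157 J.

W ≈ -7.16 kJ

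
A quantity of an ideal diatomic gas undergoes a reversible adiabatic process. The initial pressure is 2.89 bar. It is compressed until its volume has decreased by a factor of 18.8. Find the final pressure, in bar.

P₂ ≈ 176 bar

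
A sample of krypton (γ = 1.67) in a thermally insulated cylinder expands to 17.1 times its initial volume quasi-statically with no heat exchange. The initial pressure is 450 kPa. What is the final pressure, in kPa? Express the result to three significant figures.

P₂ ≈ 3.93 kPa

Since PV^γ is constant along a reversible adiabat, P₂ = P₁ (V₁/V₂)^γ.
P₂ = 450 × (1/17.1)^(1.67) = 3.927 kPa.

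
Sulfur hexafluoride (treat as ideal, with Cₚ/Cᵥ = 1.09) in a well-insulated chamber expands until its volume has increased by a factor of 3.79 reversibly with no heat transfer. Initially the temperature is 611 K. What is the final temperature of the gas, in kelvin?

Adiabatic: T₁V₁^(γ−1) = T₂V₂^(γ−1) ⇒ T₂ = T₁ (V₁/V₂)^(γ−1).
T₂ = 611 × (1/3.79)^(0.09) = 542 K.

T₂ ≈ 542 K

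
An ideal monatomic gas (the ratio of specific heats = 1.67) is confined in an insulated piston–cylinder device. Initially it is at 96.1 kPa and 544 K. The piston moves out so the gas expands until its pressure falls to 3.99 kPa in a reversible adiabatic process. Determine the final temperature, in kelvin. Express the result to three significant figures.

T₂ ≈ 152 K

Adiabatic: T₂/T₁ = (P₂/P₁)^((γ−1)/γ).
T₂ = 544 × (3.99/96.1)^(0.401) = 151.8 K.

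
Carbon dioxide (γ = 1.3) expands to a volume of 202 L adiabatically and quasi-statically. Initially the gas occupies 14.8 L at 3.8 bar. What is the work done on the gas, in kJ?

W ≈ -10.2 kJ

P₂ = P₁(V₁/V₂)^γ = 3.8×(14.8/202)^(1.3) = 0.1271 bar.
For a reversible adiabat, W_by_gas = (P₁V₁ − P₂V₂)/(γ−1).
W_by = (380000×0.0148 − 12710×0.202) / (0.3) = 10190 J.
W_on_gas = −W_by = -10190 J.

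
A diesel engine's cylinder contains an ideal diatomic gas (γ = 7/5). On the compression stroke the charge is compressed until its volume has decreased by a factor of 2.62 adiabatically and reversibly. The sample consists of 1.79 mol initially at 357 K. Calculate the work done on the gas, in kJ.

W ≈ 6.24 kJ

Adiabatic: T₁V₁^(γ−1) = T₂V₂^(γ−1) ⇒ T₂ = T₁ (V₁/V₂)^(γ−1).
T₂ = 357 × 2.62^(2/5) = 524.8 K.
Q = 0, so ΔU = W_on_gas = nCᵥΔT with Cᵥ = R/(γ−1) = 20.79 J/(mol·K).
ΔU = 1.79 × 20.79 × (524.8 − 357) = 6243 J.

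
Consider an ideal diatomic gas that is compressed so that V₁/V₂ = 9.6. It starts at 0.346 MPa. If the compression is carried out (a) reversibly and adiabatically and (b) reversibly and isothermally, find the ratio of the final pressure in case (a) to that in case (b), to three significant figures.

P_adiabatic / P_isothermal ≈ 2.47

For a diatomic ideal gas γ = 7/5.
Isothermal: P_b = P₁(V₁/V₂) = 0.346×9.6.
Adiabatic: P_a = P₁(V₁/V₂)^γ = 0.346×9.6^(7/5).
P_a/P_b = (V₁/V₂)^(γ−1) = 9.6^(2/5) = 2.471.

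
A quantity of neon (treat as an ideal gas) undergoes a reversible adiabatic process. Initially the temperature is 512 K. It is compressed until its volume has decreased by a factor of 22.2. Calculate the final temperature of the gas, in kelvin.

Adiabatic: T₁V₁^(γ−1) = T₂V₂^(γ−1) ⇒ T₂ = T₁ (V₁/V₂)^(γ−1).
For a monatomic ideal gas γ = 5/3, so γ−1 = 2/3.
T₂ = 512 × 22.2^(2/3) = 4044 K.

T₂ ≈ 4040 K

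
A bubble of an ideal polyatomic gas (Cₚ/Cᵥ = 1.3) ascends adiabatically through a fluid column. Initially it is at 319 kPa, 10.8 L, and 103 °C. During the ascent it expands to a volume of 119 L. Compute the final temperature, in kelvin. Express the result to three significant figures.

For a reversible adiabat TV^(γ−1) is constant, so T₂ = T₁ (V₁/V₂)^(γ−1).
T₁ = 103 °C = 376.1 K.
T₂ = 376.1 × (10.8/119)^(0.3) = 183.1 K.

T₂ ≈ 183 K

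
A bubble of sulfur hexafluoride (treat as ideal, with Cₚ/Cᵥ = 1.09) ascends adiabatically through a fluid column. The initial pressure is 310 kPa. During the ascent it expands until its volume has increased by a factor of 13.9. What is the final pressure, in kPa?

Adiabatic: P₁V₁^γ = P₂V₂^γ ⇒ P₂ = P₁ (V₁/V₂)^γ.
P₂ = 310 × (1/13.9)^(1.09) = 17.6 kPa.

P₂ ≈ 17.6 kPa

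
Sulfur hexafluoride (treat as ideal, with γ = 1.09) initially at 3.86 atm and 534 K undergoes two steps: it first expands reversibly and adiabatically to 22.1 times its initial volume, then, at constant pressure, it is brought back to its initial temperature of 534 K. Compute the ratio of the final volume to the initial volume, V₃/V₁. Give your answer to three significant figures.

V₃/V₁ ≈ 29.2

Adiabatic step: V₂/V₁ = 22.1; T₂ = T₁·(1/22.1)^(0.09) = 404.2 K.
Isobaric step: V₃/V₂ = T₃/T₂ = 534/404.2.
V₃/V₁ = (V₂/V₁)(V₃/V₂) = 22.1 × (534/404.2) = 29.2.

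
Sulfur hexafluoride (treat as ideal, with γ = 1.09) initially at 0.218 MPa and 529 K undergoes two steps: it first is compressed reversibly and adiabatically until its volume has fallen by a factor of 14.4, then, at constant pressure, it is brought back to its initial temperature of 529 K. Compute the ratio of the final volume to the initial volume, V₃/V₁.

V₃/V₁ ≈ 0.0546

Adiabatic step: V₂/V₁ = 0.06944; T₂ = T₁·14.4^(0.09) = 672.5 K.
Isobaric step: V₃/V₂ = T₃/T₂ = 529/672.5.
V₃/V₁ = (V₂/V₁)(V₃/V₂) = 0.06944 × (529/672.5) = 0.05462.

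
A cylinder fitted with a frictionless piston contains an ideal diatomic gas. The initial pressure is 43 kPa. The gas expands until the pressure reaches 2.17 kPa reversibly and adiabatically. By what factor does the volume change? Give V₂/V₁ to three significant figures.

V₂/V₁ ≈ 8.44

From PV^γ = const, V₂/V₁ = (P₁/P₂)^(1/γ).
For a diatomic ideal gas γ = 7/5.
V₂/V₁ = (43/2.17)^(5/7) = 8.442.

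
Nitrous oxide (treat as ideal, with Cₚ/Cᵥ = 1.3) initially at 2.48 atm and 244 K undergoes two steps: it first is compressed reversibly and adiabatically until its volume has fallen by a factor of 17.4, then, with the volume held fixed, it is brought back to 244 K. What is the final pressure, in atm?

Adiabatic step (PV^γ = const): P₂ = 2.48×17.4^(1.3) = 101.7 atm; T₂ = 244×17.4^(0.3) = 574.9 K.
Isochoric: P₃ = P₂(T₃/T₂) = 101.7 × (244/574.9) = 43.15 atm.

P₃ ≈ 43.2 atm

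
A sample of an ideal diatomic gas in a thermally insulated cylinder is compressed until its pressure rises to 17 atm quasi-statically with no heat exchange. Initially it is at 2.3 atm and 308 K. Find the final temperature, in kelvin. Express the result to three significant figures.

Along an adiabat T P^((1−γ)/γ) is constant, so T₂ = T₁ (P₂/P₁)^((γ−1)/γ).
For a diatomic ideal gas γ = 7/5, so (γ−1)/γ = 2/7.
T₂ = 308 × (17/2.3)^(2/7) = 545.5 K.

T₂ ≈ 545 K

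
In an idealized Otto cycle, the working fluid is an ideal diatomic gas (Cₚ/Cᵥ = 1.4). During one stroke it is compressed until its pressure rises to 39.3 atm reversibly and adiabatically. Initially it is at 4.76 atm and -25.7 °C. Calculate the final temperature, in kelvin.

Along an adiabat T P^((1−γ)/γ) is constant, so T₂ = T₁ (P₂/P₁)^((γ−1)/γ).
T₁ = -25.7 °C = 247.4 K.
T₂ = 247.4 × (39.3/4.76)^(0.286) = 452.3 K.

T₂ ≈ 452 K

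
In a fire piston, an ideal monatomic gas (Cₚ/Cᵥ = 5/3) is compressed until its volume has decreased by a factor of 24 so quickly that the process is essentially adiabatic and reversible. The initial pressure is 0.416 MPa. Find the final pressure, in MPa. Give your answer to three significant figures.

Since PV^γ is constant along a reversible adiabat, P₂ = P₁ (V₁/V₂)^γ.
P₂ = 0.416 × 24^(5/3) = 83.07 MPa.

P₂ ≈ 83.1 MPa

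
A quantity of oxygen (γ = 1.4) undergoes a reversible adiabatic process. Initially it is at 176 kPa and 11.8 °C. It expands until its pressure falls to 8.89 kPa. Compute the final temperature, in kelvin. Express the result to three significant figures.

Adiabatic: T₂/T₁ = (P₂/P₁)^((γ−1)/γ).
T₁ = 11.8 °C = 284.9 K.
T₂ = 284.9 × (8.89/176)^(0.286) = 121.4 K.

T₂ ≈ 121 K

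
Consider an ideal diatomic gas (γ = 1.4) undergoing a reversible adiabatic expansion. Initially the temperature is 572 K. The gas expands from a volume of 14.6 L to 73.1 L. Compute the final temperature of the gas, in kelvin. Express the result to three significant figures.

Adiabatic: T₁V₁^(γ−1) = T₂V₂^(γ−1) ⇒ T₂ = T₁ (V₁/V₂)^(γ−1).
T₂ = 572 × (14.6/73.1)^(0.4) = 300.3 K.

T₂ ≈ 300 K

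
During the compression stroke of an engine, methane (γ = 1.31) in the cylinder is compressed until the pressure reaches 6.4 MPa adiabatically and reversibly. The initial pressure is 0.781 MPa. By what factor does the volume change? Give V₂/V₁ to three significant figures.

V₂/V₁ ≈ 0.201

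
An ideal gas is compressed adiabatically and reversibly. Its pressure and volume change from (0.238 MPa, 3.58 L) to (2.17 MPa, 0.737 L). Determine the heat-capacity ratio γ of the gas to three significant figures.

γ ≈ 1.40

PV^γ = const ⇒ γ = ln(P₂/P₁) / ln(V₁/V₂).
γ = ln(2.17/0.238) / ln(3.58/0.737) = 1.398.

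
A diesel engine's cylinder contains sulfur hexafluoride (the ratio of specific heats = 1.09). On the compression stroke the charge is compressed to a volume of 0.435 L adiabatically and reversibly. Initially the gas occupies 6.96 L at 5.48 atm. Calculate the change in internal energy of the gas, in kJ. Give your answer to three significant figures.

P₂ = P₁(V₁/V₂)^γ = 5.48×(6.96/0.435)^(1.09) = 112.5 atm.
For a reversible adiabat, W_by_gas = (P₁V₁ − P₂V₂)/(γ−1).
W_by = (555300×0.00696 − 1.14×10^7×0.000435) / (0.09) = -12170 J.
Q = 0 ⇒ ΔU = −W_by = 12170 J.

ΔU ≈ 12.2 kJ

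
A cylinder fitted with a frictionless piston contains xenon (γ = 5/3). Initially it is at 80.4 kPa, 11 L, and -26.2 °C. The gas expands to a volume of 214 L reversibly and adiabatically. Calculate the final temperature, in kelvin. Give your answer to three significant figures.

T₂ ≈ 34.1 K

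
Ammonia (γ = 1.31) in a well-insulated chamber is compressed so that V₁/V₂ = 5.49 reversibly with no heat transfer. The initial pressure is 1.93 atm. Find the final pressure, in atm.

P₂ ≈ 18.0 atm

Since PV^γ is constant along a reversible adiabat, P₂ = P₁ (V₁/V₂)^γ.
P₂ = 1.93 × 5.49^(1.31) = 17.96 atm.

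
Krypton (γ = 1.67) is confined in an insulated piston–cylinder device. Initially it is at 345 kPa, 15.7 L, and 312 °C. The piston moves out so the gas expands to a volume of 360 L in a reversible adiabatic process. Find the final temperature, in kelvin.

For a reversible adiabat TV^(γ−1) is constant, so T₂ = T₁ (V₁/V₂)^(γ−1).
T₁ = 312 °C = 585.1 K.
T₂ = 585.1 × (15.7/360)^(0.67) = 71.75 K.

T₂ ≈ 71.7 K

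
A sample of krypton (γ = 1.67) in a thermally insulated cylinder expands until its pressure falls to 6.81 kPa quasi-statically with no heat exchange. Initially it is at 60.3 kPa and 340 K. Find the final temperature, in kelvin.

T₂ ≈ 142 K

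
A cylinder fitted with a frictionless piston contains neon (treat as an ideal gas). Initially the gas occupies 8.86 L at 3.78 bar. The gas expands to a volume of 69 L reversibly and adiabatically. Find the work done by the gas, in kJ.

W ≈ 3.75 kJ

γ = 5/3 for a monatomic ideal gas.
P₂ = P₁(V₁/V₂)^γ = 3.78×(8.86/69)^(5/3) = 0.1235 bar.
For a reversible adiabat, W_by_gas = (P₁V₁ − P₂V₂)/(γ−1).
W_by = (378000×0.00886 − 12350×0.069) / (2/3) = 3745 J.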